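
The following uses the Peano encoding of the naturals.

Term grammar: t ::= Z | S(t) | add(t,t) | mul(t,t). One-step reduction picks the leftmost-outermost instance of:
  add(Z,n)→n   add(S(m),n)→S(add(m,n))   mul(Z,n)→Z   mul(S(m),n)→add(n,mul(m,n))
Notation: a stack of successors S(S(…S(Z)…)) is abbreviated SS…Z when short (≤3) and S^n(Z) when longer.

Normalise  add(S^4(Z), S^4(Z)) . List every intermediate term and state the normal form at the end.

  start: add(S^4(Z), S^4(Z))
  step 1: S(add(SSSZ, S^4(Z)))
  step 2: S(S(add(SSZ, S^4(Z))))
  step 3: S(S(S(add(SZ, S^4(Z)))))
  step 4: S(S(S(S(add(Z, S^4(Z))))))
  step 5: S^8(Z)

Answer: normal form = S^8(Z)  (in 5 steps)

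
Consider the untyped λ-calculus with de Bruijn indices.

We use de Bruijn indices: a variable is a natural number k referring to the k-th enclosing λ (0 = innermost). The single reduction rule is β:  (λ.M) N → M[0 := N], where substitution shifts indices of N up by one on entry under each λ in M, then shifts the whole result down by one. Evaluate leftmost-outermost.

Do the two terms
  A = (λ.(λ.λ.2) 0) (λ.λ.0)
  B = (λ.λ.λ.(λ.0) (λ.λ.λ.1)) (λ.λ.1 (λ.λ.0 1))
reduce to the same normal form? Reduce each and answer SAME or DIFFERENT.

Answer: DIFFERENT — A ⇓ λ.λ.λ.0, B ⇓ λ.λ.λ.λ.λ.1

Working:
Term A:
  start: (λ.(λ.λ.2) 0) (λ.λ.0)
  [1] (λ.λ.λ.λ.0) (λ.λ.0)
  [2] λ.λ.λ.0

Term B:
  start: (λ.λ.λ.(λ.0) (λ.λ.λ.1)) (λ.λ.1 (λ.λ.0 1))
  [1] λ.λ.(λ.0) (λ.λ.λ.1)
  [2] λ.λ.λ.λ.λ.1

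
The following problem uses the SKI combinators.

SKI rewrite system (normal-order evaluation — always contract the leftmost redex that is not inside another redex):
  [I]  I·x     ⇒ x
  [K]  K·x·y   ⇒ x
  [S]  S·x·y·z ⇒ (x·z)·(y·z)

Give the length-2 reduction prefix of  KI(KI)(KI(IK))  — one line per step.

Answer: after 2 steps: KI(IK)

Reduction:
  start: KI(KI)(KI(IK))
  [1] I(KI(IK))
  [2] KI(IK)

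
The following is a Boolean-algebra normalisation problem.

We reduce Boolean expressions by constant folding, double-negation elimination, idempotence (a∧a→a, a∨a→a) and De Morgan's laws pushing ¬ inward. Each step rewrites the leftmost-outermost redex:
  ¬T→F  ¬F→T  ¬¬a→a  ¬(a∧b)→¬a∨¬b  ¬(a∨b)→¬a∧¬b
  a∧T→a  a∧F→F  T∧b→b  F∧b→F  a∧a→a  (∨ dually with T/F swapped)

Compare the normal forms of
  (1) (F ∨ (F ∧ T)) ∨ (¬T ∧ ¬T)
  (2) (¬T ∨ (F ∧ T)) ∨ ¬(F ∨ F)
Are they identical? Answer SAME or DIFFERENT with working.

Term A:
  start: (F ∨ (F ∧ T)) ∨ (¬T ∧ ¬T)
  step 1: (F ∧ T) ∨ (¬T ∧ ¬T)
  step 2: F ∨ (¬T ∧ ¬T)
  step 3: ¬T ∧ ¬T
  step 4: ¬T
  step 5: F

Term B:
  start: (¬T ∨ (F ∧ T)) ∨ ¬(F ∨ F)
  step 1: (F ∨ (F ∧ T)) ∨ ¬(F ∨ F)
  step 2: (F ∧ T) ∨ ¬(F ∨ F)
  step 3: F ∨ ¬(F ∨ F)
  step 4: ¬(F ∨ F)
  step 5: ¬F ∧ ¬F
  step 6: ¬F
  step 7: T

Answer: DIFFERENT — A ⇓ F, B ⇓ T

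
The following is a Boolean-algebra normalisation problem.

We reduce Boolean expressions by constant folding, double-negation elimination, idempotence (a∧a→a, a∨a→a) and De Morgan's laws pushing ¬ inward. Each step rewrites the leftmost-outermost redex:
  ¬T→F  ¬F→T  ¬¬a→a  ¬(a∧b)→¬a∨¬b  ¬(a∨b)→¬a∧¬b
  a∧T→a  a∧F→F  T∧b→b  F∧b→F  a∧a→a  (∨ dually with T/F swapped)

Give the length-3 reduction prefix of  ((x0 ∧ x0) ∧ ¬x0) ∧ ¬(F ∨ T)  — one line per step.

Answer: after 3 steps: (x0 ∧ ¬x0) ∧ (T ∧ ¬T)

Working:
  start: ((x0 ∧ x0) ∧ ¬x0) ∧ ¬(F ∨ T)
  step 1: (x0 ∧ ¬x0) ∧ ¬(F ∨ T)
  step 2: (x0 ∧ ¬x0) ∧ (¬F ∧ ¬T)
  step 3: (x0 ∧ ¬x0) ∧ (T ∧ ¬T)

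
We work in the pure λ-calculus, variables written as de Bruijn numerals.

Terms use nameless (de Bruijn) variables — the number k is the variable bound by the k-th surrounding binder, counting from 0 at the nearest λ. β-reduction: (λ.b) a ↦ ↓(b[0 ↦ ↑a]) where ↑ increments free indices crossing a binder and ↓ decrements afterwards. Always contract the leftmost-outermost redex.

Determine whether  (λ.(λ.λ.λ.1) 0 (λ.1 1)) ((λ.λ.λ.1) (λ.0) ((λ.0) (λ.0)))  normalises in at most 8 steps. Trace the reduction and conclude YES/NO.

Answer: YES — reaches normal form λ.λ.λ.0 in 7 ≤ 8 steps

Working:
  start: (λ.(λ.λ.λ.1) 0 (λ.1 1)) ((λ.λ.λ.1) (λ.0) ((λ.0) (λ.0)))
  [1] (λ.λ.λ.1) ((λ.λ.λ.1) (λ.0) ((λ.0) (λ.0))) (λ.(λ.λ.λ.1) (λ.0) ((λ.0) (λ.0)) ((λ.λ.λ.1) (λ.0) ((λ.0) (λ.0))))
  [2] (λ.λ.1) (λ.(λ.λ.λ.1) (λ.0) ((λ.0) (λ.0)) ((λ.λ.λ.1) (λ.0) ((λ.0) (λ.0))))
  [3] λ.λ.(λ.λ.λ.1) (λ.0) ((λ.0) (λ.0)) ((λ.λ.λ.1) (λ.0) ((λ.0) (λ.0)))
  [4] λ.λ.(λ.λ.1) ((λ.0) (λ.0)) ((λ.λ.λ.1) (λ.0) ((λ.0) (λ.0)))
  [5] λ.λ.(λ.(λ.0) (λ.0)) ((λ.λ.λ.1) (λ.0) ((λ.0) (λ.0)))
  [6] λ.λ.(λ.0) (λ.0)
  [7] λ.λ.λ.0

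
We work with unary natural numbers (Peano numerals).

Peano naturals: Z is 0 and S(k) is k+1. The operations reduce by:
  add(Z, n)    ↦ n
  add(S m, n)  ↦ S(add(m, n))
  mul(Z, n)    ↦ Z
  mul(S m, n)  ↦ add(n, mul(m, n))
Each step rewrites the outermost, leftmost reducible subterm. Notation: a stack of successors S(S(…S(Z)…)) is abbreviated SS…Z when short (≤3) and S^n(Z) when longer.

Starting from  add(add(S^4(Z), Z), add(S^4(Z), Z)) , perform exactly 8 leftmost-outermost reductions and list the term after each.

  start: add(add(S^4(Z), Z), add(S^4(Z), Z))
  step 1: add(S(add(SSSZ, Z)), add(S^4(Z), Z))
  step 2: S(add(add(SSSZ, Z), add(S^4(Z), Z)))
  step 3: S(add(S(add(SSZ, Z)), add(S^4(Z), Z)))
  step 4: S(S(add(add(SSZ, Z), add(S^4(Z), Z))))
  step 5: S(S(add(S(add(SZ, Z)), add(S^4(Z), Z))))
  step 6: S(S(S(add(add(SZ, Z), add(S^4(Z), Z)))))
  step 7: S(S(S(add(S(add(Z, Z)), add(S^4(Z), Z)))))
  step 8: S(S(S(S(add(add(Z, Z), add(S^4(Z), Z))))))

Answer: after 8 steps: S(S(S(S(add(add(Z, Z), add(S^4(Z), Z))))))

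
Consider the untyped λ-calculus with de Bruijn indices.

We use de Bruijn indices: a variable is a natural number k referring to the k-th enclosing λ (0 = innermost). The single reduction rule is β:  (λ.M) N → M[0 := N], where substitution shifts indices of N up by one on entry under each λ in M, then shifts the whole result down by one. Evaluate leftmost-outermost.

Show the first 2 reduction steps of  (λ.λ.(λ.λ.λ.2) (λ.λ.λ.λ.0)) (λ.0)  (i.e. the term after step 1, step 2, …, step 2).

  start: (λ.λ.(λ.λ.λ.2) (λ.λ.λ.λ.0)) (λ.0)
  step 1: λ.(λ.λ.λ.2) (λ.λ.λ.λ.0)
  step 2: λ.λ.λ.λ.λ.λ.λ.0

Answer: after 2 steps: λ.λ.λ.λ.λ.λ.λ.0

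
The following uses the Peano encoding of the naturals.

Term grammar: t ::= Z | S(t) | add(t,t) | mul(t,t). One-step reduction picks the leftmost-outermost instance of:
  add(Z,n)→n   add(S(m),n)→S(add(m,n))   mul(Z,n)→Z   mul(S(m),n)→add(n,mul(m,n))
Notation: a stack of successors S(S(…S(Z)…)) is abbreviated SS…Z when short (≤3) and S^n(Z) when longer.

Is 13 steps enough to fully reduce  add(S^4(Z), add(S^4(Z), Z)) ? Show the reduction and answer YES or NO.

Answer: YES — reaches normal form S^8(Z) in 10 ≤ 13 steps

Reduction:
  start: add(S^4(Z), add(S^4(Z), Z))
  step 1: S(add(SSSZ, add(S^4(Z), Z)))
  step 2: S(S(add(SSZ, add(S^4(Z), Z))))
  step 3: S(S(S(add(SZ, add(S^4(Z), Z)))))
  step 4: S(S(S(S(add(Z, add(S^4(Z), Z))))))
  step 5: S(S(S(S(add(S^4(Z), Z)))))
  step 6: S(S(S(S(S(add(SSSZ, Z))))))
  step 7: S(S(S(S(S(S(add(SSZ, Z)))))))
  step 8: S(S(S(S(S(S(S(add(SZ, Z))))))))
  step 9: S(S(S(S(S(S(S(S(add(Z, Z)))))))))
  step 10: S^8(Z)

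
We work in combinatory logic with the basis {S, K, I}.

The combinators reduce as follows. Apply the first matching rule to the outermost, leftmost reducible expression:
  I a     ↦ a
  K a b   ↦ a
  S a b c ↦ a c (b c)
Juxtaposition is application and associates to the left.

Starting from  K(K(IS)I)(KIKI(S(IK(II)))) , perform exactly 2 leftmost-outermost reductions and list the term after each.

  start: K(K(IS)I)(KIKI(S(IK(II))))
  →1  K(IS)I
  →2  IS

Answer: after 2 steps: IS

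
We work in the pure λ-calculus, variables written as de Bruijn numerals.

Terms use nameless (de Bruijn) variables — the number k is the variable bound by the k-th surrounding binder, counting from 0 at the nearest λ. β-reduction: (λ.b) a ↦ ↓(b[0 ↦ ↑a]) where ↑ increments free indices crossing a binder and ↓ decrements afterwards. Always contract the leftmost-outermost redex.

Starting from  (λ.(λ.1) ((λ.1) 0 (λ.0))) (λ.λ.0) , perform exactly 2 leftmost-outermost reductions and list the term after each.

  start: (λ.(λ.1) ((λ.1) 0 (λ.0))) (λ.λ.0)
  [1] (λ.λ.λ.0) ((λ.λ.λ.0) (λ.λ.0) (λ.0))
  [2] λ.λ.0

Answer: after 2 steps: λ.λ.0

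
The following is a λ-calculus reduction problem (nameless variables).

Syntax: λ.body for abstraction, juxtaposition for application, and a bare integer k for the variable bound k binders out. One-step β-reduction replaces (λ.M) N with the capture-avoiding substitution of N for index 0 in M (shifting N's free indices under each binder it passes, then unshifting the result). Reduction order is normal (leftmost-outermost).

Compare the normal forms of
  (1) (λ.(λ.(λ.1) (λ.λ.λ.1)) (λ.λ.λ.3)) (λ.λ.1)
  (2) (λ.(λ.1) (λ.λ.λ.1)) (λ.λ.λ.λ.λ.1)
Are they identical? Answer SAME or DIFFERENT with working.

Term A:
  start: (λ.(λ.(λ.1) (λ.λ.λ.1)) (λ.λ.λ.3)) (λ.λ.1)
  step 1: (λ.(λ.1) (λ.λ.λ.1)) (λ.λ.λ.λ.λ.1)
  step 2: (λ.λ.λ.λ.λ.λ.1) (λ.λ.λ.1)
  step 3: λ.λ.λ.λ.λ.1

Term B:
  start: (λ.(λ.1) (λ.λ.λ.1)) (λ.λ.λ.λ.λ.1)
  step 1: (λ.λ.λ.λ.λ.λ.1) (λ.λ.λ.1)
  step 2: λ.λ.λ.λ.λ.1

Answer: SAME — A ⇓ λ.λ.λ.λ.λ.1, B ⇓ λ.λ.λ.λ.λ.1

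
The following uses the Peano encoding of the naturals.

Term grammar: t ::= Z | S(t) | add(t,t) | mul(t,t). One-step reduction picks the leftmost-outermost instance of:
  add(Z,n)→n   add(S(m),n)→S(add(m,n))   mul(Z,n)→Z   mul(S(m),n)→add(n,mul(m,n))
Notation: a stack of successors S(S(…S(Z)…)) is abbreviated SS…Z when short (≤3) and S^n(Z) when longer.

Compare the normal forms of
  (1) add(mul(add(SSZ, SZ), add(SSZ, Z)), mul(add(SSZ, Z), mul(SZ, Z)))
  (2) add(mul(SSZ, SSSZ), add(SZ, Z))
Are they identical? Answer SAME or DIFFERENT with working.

Answer: DIFFERENT — A ⇓ S^6(Z), B ⇓ S^7(Z)

Derivation:
Term A:
  start: add(mul(add(SSZ, SZ), add(SSZ, Z)), mul(add(SSZ, Z), mul(SZ, Z)))
  →1  add(mul(S(add(SZ, SZ)), add(SSZ, Z)), mul(add(SSZ, Z), mul(SZ, Z)))
  →2  add(add(add(SSZ, Z), mul(add(SZ, SZ), add(SSZ, Z))), mul(add(SSZ, Z), mul(SZ, Z)))
  →3  add(add(S(add(SZ, Z)), mul(add(SZ, SZ), add(SSZ, Z))), mul(add(SSZ, Z), mul(SZ, Z)))
  →4  add(S(add(add(SZ, Z), mul(add(SZ, SZ), add(SSZ, Z)))), mul(add(SSZ, Z), mul(SZ, Z)))
  →5  S(add(add(add(SZ, Z), mul(add(SZ, SZ), add(SSZ, Z))), mul(add(SSZ, Z), mul(SZ, Z))))
  →6  S(add(add(S(add(Z, Z)), mul(add(SZ, SZ), add(SSZ, Z))), mul(add(SSZ, Z), mul(SZ, Z))))
  →7  S(add(S(add(add(Z, Z), mul(add(SZ, SZ), add(SSZ, Z)))), mul(add(SSZ, Z), mul(SZ, Z))))
  →8  S(S(add(add(add(Z, Z), mul(add(SZ, SZ), add(SSZ, Z))), mul(add(SSZ, Z), mul(SZ, Z)))))
  →9  S(S(add(add(Z, mul(add(SZ, SZ), add(SSZ, Z))), mul(add(SSZ, Z), mul(SZ, Z)))))
  →10  S(S(add(mul(add(SZ, SZ), add(SSZ, Z)), mul(add(SSZ, Z), mul(SZ, Z)))))
  →11  S(S(add(mul(S(add(Z, SZ)), add(SSZ, Z)), mul(add(SSZ, Z), mul(SZ, Z)))))
  →12  S(S(add(add(add(SSZ, Z), mul(add(Z, SZ), add(SSZ, Z))), mul(add(SSZ, Z), mul(SZ, Z)))))
  →13  S(S(add(add(S(add(SZ, Z)), mul(add(Z, SZ), add(SSZ, Z))), mul(add(SSZ, Z), mul(SZ, Z)))))
  →14  S(S(add(S(add(add(SZ, Z), mul(add(Z, SZ), add(SSZ, Z)))), mul(add(SSZ, Z), mul(SZ, Z)))))
  →15  S(S(S(add(add(add(SZ, Z), mul(add(Z, SZ), add(SSZ, Z))), mul(add(SSZ, Z), mul(SZ, Z))))))
  →16  S(S(S(add(add(S(add(Z, Z)), mul(add(Z, SZ), add(SSZ, Z))), mul(add(SSZ, Z), mul(SZ, Z))))))
  →17  S(S(S(add(S(add(add(Z, Z), mul(add(Z, SZ), add(SSZ, Z)))), mul(add(SSZ, Z), mul(SZ, Z))))))
  →18  S(S(S(S(add(add(add(Z, Z), mul(add(Z, SZ), add(SSZ, Z))), mul(add(SSZ, Z), mul(SZ, Z)))))))
  →19  S(S(S(S(add(add(Z, mul(add(Z, SZ), add(SSZ, Z))), mul(add(SSZ, Z), mul(SZ, Z)))))))
  →20  S(S(S(S(add(mul(add(Z, SZ), add(SSZ, Z)), mul(add(SSZ, Z), mul(SZ, Z)))))))
  →21  S(S(S(S(add(mul(SZ, add(SSZ, Z)), mul(add(SSZ, Z), mul(SZ, Z)))))))
  →22  S(S(S(S(add(add(add(SSZ, Z), mul(Z, add(SSZ, Z))), mul(add(SSZ, Z), mul(SZ, Z)))))))
  →23  S(S(S(S(add(add(S(add(SZ, Z)), mul(Z, add(SSZ, Z))), mul(add(SSZ, Z), mul(SZ, Z)))))))
  →24  S(S(S(S(add(S(add(add(SZ, Z), mul(Z, add(SSZ, Z)))), mul(add(SSZ, Z), mul(SZ, Z)))))))
  →25  S(S(S(S(S(add(add(add(SZ, Z), mul(Z, add(SSZ, Z))), mul(add(SSZ, Z), mul(SZ, Z))))))))
  →26  S(S(S(S(S(add(add(S(add(Z, Z)), mul(Z, add(SSZ, Z))), mul(add(SSZ, Z), mul(SZ, Z))))))))
  →27  S(S(S(S(S(add(S(add(add(Z, Z), mul(Z, add(SSZ, Z)))), mul(add(SSZ, Z), mul(SZ, Z))))))))
  →28  S(S(S(S(S(S(add(add(add(Z, Z), mul(Z, add(SSZ, Z))), mul(add(SSZ, Z), mul(SZ, Z)))))))))
  →29  S(S(S(S(S(S(add(add(Z, mul(Z, add(SSZ, Z))), mul(add(SSZ, Z), mul(SZ, Z)))))))))
  →30  S(S(S(S(S(S(add(mul(Z, add(SSZ, Z)), mul(add(SSZ, Z), mul(SZ, Z)))))))))
  →31  S(S(S(S(S(S(add(Z, mul(add(SSZ, Z), mul(SZ, Z)))))))))
  →32  S(S(S(S(S(S(mul(add(SSZ, Z), mul(SZ, Z))))))))
  →33  S(S(S(S(S(S(mul(S(add(SZ, Z)), mul(SZ, Z))))))))
  →34  S(S(S(S(S(S(add(mul(SZ, Z), mul(add(SZ, Z), mul(SZ, Z)))))))))
  →35  S(S(S(S(S(S(add(add(Z, mul(Z, Z)), mul(add(SZ, Z), mul(SZ, Z)))))))))
  →36  S(S(S(S(S(S(add(mul(Z, Z), mul(add(SZ, Z), mul(SZ, Z)))))))))
  →37  S(S(S(S(S(S(add(Z, mul(add(SZ, Z), mul(SZ, Z)))))))))
  →38  S(S(S(S(S(S(mul(add(SZ, Z), mul(SZ, Z))))))))
  →39  S(S(S(S(S(S(mul(S(add(Z, Z)), mul(SZ, Z))))))))
  →40  S(S(S(S(S(S(add(mul(SZ, Z), mul(add(Z, Z), mul(SZ, Z)))))))))
  →41  S(S(S(S(S(S(add(add(Z, mul(Z, Z)), mul(add(Z, Z), mul(SZ, Z)))))))))
  →42  S(S(S(S(S(S(add(mul(Z, Z), mul(add(Z, Z), mul(SZ, Z)))))))))
  →43  S(S(S(S(S(S(add(Z, mul(add(Z, Z), mul(SZ, Z)))))))))
  →44  S(S(S(S(S(S(mul(add(Z, Z), mul(SZ, Z))))))))
  →45  S(S(S(S(S(S(mul(Z, mul(SZ, Z))))))))
  →46  S^6(Z)

Term B:
  start: add(mul(SSZ, SSSZ), add(SZ, Z))
  →1  add(add(SSSZ, mul(SZ, SSSZ)), add(SZ, Z))
  →2  add(S(add(SSZ, mul(SZ, SSSZ))), add(SZ, Z))
  →3  S(add(add(SSZ, mul(SZ, SSSZ)), add(SZ, Z)))
  →4  S(add(S(add(SZ, mul(SZ, SSSZ))), add(SZ, Z)))
  →5  S(S(add(add(SZ, mul(SZ, SSSZ)), add(SZ, Z))))
  →6  S(S(add(S(add(Z, mul(SZ, SSSZ))), add(SZ, Z))))
  →7  S(S(S(add(add(Z, mul(SZ, SSSZ)), add(SZ, Z)))))
  →8  S(S(S(add(mul(SZ, SSSZ), add(SZ, Z)))))
  →9  S(S(S(add(add(SSSZ, mul(Z, SSSZ)), add(SZ, Z)))))
  →10  S(S(S(add(S(add(SSZ, mul(Z, SSSZ))), add(SZ, Z)))))
  →11  S(S(S(S(add(add(SSZ, mul(Z, SSSZ)), add(SZ, Z))))))
  →12  S(S(S(S(add(S(add(SZ, mul(Z, SSSZ))), add(SZ, Z))))))
  →13  S(S(S(S(S(add(add(SZ, mul(Z, SSSZ)), add(SZ, Z)))))))
  →14  S(S(S(S(S(add(S(add(Z, mul(Z, SSSZ))), add(SZ, Z)))))))
  →15  S(S(S(S(S(S(add(add(Z, mul(Z, SSSZ)), add(SZ, Z))))))))
  →16  S(S(S(S(S(S(add(mul(Z, SSSZ), add(SZ, Z))))))))
  →17  S(S(S(S(S(S(add(Z, add(SZ, Z))))))))
  →18  S(S(S(S(S(S(add(SZ, Z)))))))
  →19  S(S(S(S(S(S(S(add(Z, Z))))))))
  →20  S^7(Z)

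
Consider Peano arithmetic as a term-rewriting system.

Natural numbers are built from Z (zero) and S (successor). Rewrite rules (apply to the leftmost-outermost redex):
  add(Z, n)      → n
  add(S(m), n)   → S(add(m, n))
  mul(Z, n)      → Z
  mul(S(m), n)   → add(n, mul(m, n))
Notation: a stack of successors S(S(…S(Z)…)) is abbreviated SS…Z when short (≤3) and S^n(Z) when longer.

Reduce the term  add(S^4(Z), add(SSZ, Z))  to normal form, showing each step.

Answer: normal form = S^6(Z)  (in 8 steps)

Working:
  start: add(S^4(Z), add(SSZ, Z))
  [1] S(add(SSSZ, add(SSZ, Z)))
  [2] S(S(add(SSZ, add(SSZ, Z))))
  [3] S(S(S(add(SZ, add(SSZ, Z)))))
  [4] S(S(S(S(add(Z, add(SSZ, Z))))))
  [5] S(S(S(S(add(SSZ, Z)))))
  [6] S(S(S(S(S(add(SZ, Z))))))
  [7] S(S(S(S(S(S(add(Z, Z)))))))
  [8] S^6(Z)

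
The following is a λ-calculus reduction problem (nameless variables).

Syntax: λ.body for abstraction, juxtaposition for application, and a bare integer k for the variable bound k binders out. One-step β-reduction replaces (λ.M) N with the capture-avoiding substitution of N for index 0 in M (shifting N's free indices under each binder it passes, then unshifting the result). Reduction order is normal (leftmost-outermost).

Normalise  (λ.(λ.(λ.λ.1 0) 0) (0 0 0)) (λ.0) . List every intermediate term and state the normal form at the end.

Answer: normal form = λ.0  (in 6 steps)

Working:
  start: (λ.(λ.(λ.λ.1 0) 0) (0 0 0)) (λ.0)
  →1  (λ.(λ.λ.1 0) 0) ((λ.0) (λ.0) (λ.0))
  →2  (λ.λ.1 0) ((λ.0) (λ.0) (λ.0))
  →3  λ.(λ.0) (λ.0) (λ.0) 0
  →4  λ.(λ.0) (λ.0) 0
  →5  λ.(λ.0) 0
  →6  λ.0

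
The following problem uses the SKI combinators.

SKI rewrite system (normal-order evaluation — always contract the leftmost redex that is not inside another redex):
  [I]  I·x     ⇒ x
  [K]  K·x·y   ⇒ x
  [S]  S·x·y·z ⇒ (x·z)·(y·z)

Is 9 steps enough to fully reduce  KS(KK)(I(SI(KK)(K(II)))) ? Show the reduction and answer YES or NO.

Answer: YES — reaches normal form SI in 6 ≤ 9 steps

Derivation:
  start: KS(KK)(I(SI(KK)(K(II))))
  →1  S(I(SI(KK)(K(II))))
  →2  S(SI(KK)(K(II)))
  →3  S(I(K(II))(KK(K(II))))
  →4  S(K(II)(KK(K(II))))
  →5  S(II)
  →6  SI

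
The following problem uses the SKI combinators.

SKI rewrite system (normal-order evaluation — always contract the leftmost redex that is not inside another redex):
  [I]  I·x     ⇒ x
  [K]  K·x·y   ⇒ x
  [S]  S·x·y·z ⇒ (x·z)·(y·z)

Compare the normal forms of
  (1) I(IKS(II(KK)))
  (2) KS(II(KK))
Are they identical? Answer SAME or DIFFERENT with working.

Term A:
  start: I(IKS(II(KK)))
  [1] IKS(II(KK))
  [2] KS(II(KK))
  [3] S

Term B:
  start: KS(II(KK))
  [1] S

Answer: SAME — A ⇓ S, B ⇓ S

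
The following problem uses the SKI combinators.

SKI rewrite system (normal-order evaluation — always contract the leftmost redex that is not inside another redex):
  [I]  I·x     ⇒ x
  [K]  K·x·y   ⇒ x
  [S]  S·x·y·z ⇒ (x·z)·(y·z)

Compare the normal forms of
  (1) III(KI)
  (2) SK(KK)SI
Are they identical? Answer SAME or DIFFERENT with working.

Term A:
  start: III(KI)
  step 1: II(KI)
  step 2: I(KI)
  step 3: KI

Term B:
  start: SK(KK)SI
  step 1: KS(KKS)I
  step 2: SI

Answer: DIFFERENT — A ⇓ KI, B ⇓ SI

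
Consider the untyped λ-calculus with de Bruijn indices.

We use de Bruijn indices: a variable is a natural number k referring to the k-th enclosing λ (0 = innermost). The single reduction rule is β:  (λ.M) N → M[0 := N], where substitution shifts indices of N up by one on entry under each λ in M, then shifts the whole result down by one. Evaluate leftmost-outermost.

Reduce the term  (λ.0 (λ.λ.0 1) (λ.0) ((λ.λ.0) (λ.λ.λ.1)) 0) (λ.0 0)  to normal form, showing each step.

  start: (λ.0 (λ.λ.0 1) (λ.0) ((λ.λ.0) (λ.λ.λ.1)) 0) (λ.0 0)
  →1  (λ.0 0) (λ.λ.0 1) (λ.0) ((λ.λ.0) (λ.λ.λ.1)) (λ.0 0)
  →2  (λ.λ.0 1) (λ.λ.0 1) (λ.0) ((λ.λ.0) (λ.λ.λ.1)) (λ.0 0)
  →3  (λ.0 (λ.λ.0 1)) (λ.0) ((λ.λ.0) (λ.λ.λ.1)) (λ.0 0)
  →4  (λ.0) (λ.λ.0 1) ((λ.λ.0) (λ.λ.λ.1)) (λ.0 0)
  →5  (λ.λ.0 1) ((λ.λ.0) (λ.λ.λ.1)) (λ.0 0)
  →6  (λ.0 ((λ.λ.0) (λ.λ.λ.1))) (λ.0 0)
  →7  (λ.0 0) ((λ.λ.0) (λ.λ.λ.1))
  →8  (λ.λ.0) (λ.λ.λ.1) ((λ.λ.0) (λ.λ.λ.1))
  →9  (λ.0) ((λ.λ.0) (λ.λ.λ.1))
  →10  (λ.λ.0) (λ.λ.λ.1)
  →11  λ.0

Answer: normal form = λ.0  (in 11 steps)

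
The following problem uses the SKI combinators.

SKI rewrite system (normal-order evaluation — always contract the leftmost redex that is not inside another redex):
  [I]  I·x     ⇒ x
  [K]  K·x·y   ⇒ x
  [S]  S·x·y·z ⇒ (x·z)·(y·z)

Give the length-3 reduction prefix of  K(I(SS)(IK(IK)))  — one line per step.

Answer: after 3 steps: K(SS(KK))

Reduction:
  start: K(I(SS)(IK(IK)))
  [1] K(SS(IK(IK)))
  [2] K(SS(K(IK)))
  [3] K(SS(KK))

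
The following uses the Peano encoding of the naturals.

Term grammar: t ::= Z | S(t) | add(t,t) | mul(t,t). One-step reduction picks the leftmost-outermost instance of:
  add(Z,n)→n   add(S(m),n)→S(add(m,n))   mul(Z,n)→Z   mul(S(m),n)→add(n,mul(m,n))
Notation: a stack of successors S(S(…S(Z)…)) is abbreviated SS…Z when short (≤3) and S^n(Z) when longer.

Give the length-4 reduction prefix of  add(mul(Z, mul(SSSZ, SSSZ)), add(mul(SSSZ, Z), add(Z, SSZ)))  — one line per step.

  start: add(mul(Z, mul(SSSZ, SSSZ)), add(mul(SSSZ, Z), add(Z, SSZ)))
  [1] add(Z, add(mul(SSSZ, Z), add(Z, SSZ)))
  [2] add(mul(SSSZ, Z), add(Z, SSZ))
  [3] add(add(Z, mul(SSZ, Z)), add(Z, SSZ))
  [4] add(mul(SSZ, Z), add(Z, SSZ))

Answer: after 4 steps: add(mul(SSZ, Z), add(Z, SSZ))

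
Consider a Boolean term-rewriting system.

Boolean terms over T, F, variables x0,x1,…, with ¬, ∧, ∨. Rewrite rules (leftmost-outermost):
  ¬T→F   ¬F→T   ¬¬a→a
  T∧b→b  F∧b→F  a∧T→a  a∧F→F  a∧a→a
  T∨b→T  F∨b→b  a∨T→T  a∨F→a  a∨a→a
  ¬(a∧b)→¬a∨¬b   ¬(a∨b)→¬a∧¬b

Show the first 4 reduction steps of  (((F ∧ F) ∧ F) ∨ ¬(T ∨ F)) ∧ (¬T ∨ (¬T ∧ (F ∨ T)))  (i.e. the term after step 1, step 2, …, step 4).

Answer: after 4 steps: (F ∧ ¬F) ∧ (¬T ∨ (¬T ∧ (F ∨ T)))

Working:
  start: (((F ∧ F) ∧ F) ∨ ¬(T ∨ F)) ∧ (¬T ∨ (¬T ∧ (F ∨ T)))
  step 1: (F ∨ ¬(T ∨ F)) ∧ (¬T ∨ (¬T ∧ (F ∨ T)))
  step 2: ¬(T ∨ F) ∧ (¬T ∨ (¬T ∧ (F ∨ T)))
  step 3: (¬T ∧ ¬F) ∧ (¬T ∨ (¬T ∧ (F ∨ T)))
  step 4: (F ∧ ¬F) ∧ (¬T ∨ (¬T ∧ (F ∨ T)))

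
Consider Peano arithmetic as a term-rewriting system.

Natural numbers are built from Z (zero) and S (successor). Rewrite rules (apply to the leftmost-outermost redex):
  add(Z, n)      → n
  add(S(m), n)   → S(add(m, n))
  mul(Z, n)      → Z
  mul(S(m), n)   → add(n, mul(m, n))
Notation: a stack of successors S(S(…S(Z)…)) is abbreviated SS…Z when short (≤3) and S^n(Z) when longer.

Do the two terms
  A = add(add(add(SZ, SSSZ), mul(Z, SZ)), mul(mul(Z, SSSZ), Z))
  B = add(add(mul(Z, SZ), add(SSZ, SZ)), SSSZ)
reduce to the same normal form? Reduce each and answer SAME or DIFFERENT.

Term A:
  start: add(add(add(SZ, SSSZ), mul(Z, SZ)), mul(mul(Z, SSSZ), Z))
  →1  add(add(S(add(Z, SSSZ)), mul(Z, SZ)), mul(mul(Z, SSSZ), Z))
  →2  add(S(add(add(Z, SSSZ), mul(Z, SZ))), mul(mul(Z, SSSZ), Z))
  →3  S(add(add(add(Z, SSSZ), mul(Z, SZ)), mul(mul(Z, SSSZ), Z)))
  →4  S(add(add(SSSZ, mul(Z, SZ)), mul(mul(Z, SSSZ), Z)))
  →5  S(add(S(add(SSZ, mul(Z, SZ))), mul(mul(Z, SSSZ), Z)))
  →6  S(S(add(add(SSZ, mul(Z, SZ)), mul(mul(Z, SSSZ), Z))))
  →7  S(S(add(S(add(SZ, mul(Z, SZ))), mul(mul(Z, SSSZ), Z))))
  →8  S(S(S(add(add(SZ, mul(Z, SZ)), mul(mul(Z, SSSZ), Z)))))
  →9  S(S(S(add(S(add(Z, mul(Z, SZ))), mul(mul(Z, SSSZ), Z)))))
  →10  S(S(S(S(add(add(Z, mul(Z, SZ)), mul(mul(Z, SSSZ), Z))))))
  →11  S(S(S(S(add(mul(Z, SZ), mul(mul(Z, SSSZ), Z))))))
  →12  S(S(S(S(add(Z, mul(mul(Z, SSSZ), Z))))))
  →13  S(S(S(S(mul(mul(Z, SSSZ), Z)))))
  →14  S(S(S(S(mul(Z, Z)))))
  →15  S^4(Z)

Term B:
  start: add(add(mul(Z, SZ), add(SSZ, SZ)), SSSZ)
  →1  add(add(Z, add(SSZ, SZ)), SSSZ)
  →2  add(add(SSZ, SZ), SSSZ)
  →3  add(S(add(SZ, SZ)), SSSZ)
  →4  S(add(add(SZ, SZ), SSSZ))
  →5  S(add(S(add(Z, SZ)), SSSZ))
  →6  S(S(add(add(Z, SZ), SSSZ)))
  →7  S(S(add(SZ, SSSZ)))
  →8  S(S(S(add(Z, SSSZ))))
  →9  S^6(Z)

Answer: DIFFERENT — A ⇓ S^4(Z), B ⇓ S^6(Z)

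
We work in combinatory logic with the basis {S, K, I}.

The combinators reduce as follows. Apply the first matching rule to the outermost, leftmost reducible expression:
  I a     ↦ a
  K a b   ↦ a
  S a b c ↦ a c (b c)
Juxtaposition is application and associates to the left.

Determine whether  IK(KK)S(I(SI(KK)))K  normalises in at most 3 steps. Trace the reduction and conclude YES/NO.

Answer: YES — reaches normal form KK in 3 ≤ 3 steps

Working:
  start: IK(KK)S(I(SI(KK)))K
  [1] K(KK)S(I(SI(KK)))K
  [2] KK(I(SI(KK)))K
  [3] KK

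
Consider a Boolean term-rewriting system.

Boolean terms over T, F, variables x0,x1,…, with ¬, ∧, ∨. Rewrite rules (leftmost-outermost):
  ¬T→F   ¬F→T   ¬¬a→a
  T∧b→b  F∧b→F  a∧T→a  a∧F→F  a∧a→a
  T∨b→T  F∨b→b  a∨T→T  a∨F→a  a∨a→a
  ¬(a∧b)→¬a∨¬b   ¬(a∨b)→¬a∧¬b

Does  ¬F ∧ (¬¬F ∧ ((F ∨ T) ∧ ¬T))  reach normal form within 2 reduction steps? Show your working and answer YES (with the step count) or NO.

Answer: NO — after 2 steps the term is ¬¬F ∧ ((F ∨ T) ∧ ¬T), not yet normal

Reduction:
  start: ¬F ∧ (¬¬F ∧ ((F ∨ T) ∧ ¬T))
  step 1: T ∧ (¬¬F ∧ ((F ∨ T) ∧ ¬T))
  step 2: ¬¬F ∧ ((F ∨ T) ∧ ¬T)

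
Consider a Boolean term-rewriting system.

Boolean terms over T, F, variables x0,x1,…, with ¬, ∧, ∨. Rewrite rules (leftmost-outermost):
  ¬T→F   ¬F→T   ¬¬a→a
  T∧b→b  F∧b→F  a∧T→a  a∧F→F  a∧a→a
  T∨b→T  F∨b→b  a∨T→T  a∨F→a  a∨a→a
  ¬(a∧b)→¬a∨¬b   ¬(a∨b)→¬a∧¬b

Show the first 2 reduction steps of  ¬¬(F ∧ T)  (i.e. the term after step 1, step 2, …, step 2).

  start: ¬¬(F ∧ T)
  →1  F ∧ T
  →2  F

Answer: after 2 steps: F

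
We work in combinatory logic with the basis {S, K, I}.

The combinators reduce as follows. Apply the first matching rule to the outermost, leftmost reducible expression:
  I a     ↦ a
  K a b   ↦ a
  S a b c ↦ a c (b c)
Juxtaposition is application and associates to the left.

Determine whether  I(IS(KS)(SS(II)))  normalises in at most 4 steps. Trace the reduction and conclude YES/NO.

  start: I(IS(KS)(SS(II)))
  →1  IS(KS)(SS(II))
  →2  S(KS)(SS(II))
  →3  S(KS)(SSI)

Answer: YES — reaches normal form S(KS)(SSI) in 3 ≤ 4 steps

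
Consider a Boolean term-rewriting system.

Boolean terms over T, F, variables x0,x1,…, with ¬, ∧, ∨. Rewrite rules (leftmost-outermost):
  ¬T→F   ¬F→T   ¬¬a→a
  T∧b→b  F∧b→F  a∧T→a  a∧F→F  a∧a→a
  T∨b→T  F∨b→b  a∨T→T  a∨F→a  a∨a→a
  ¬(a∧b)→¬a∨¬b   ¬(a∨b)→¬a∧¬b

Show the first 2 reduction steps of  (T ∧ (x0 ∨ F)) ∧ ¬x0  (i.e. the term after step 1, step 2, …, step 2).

  start: (T ∧ (x0 ∨ F)) ∧ ¬x0
  →1  (x0 ∨ F) ∧ ¬x0
  →2  x0 ∧ ¬x0

Answer: after 2 steps: x0 ∧ ¬x0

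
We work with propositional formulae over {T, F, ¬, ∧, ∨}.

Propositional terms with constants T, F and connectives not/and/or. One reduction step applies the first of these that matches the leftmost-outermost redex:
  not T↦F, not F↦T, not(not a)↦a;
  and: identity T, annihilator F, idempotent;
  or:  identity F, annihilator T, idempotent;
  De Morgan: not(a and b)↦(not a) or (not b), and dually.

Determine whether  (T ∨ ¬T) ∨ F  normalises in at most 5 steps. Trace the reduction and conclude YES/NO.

Answer: YES — reaches normal form T in 2 ≤ 5 steps

Working:
  start: (T ∨ ¬T) ∨ F
  →1  T ∨ ¬T
  →2  T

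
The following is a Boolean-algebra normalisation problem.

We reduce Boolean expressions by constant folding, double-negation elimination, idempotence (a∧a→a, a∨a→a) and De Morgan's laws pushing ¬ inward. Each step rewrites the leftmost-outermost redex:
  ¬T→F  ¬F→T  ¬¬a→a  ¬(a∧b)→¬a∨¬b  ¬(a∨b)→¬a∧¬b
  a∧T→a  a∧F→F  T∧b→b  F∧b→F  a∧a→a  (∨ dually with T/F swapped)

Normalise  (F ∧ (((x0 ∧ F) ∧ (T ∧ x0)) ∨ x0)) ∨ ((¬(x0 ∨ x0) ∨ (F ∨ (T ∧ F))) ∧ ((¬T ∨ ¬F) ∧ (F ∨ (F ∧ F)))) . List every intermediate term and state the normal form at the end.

  start: (F ∧ (((x0 ∧ F) ∧ (T ∧ x0)) ∨ x0)) ∨ ((¬(x0 ∨ x0) ∨ (F ∨ (T ∧ F))) ∧ ((¬T ∨ ¬F) ∧ (F ∨ (F ∧ F))))
  [1] F ∨ ((¬(x0 ∨ x0) ∨ (F ∨ (T ∧ F))) ∧ ((¬T ∨ ¬F) ∧ (F ∨ (F ∧ F))))
  [2] (¬(x0 ∨ x0) ∨ (F ∨ (T ∧ F))) ∧ ((¬T ∨ ¬F) ∧ (F ∨ (F ∧ F)))
  [3] ((¬x0 ∧ ¬x0) ∨ (F ∨ (T ∧ F))) ∧ ((¬T ∨ ¬F) ∧ (F ∨ (F ∧ F)))
  [4] (¬x0 ∨ (F ∨ (T ∧ F))) ∧ ((¬T ∨ ¬F) ∧ (F ∨ (F ∧ F)))
  [5] (¬x0 ∨ (T ∧ F)) ∧ ((¬T ∨ ¬F) ∧ (F ∨ (F ∧ F)))
  [6] (¬x0 ∨ F) ∧ ((¬T ∨ ¬F) ∧ (F ∨ (F ∧ F)))
  [7] ¬x0 ∧ ((¬T ∨ ¬F) ∧ (F ∨ (F ∧ F)))
  [8] ¬x0 ∧ ((F ∨ ¬F) ∧ (F ∨ (F ∧ F)))
  [9] ¬x0 ∧ (¬F ∧ (F ∨ (F ∧ F)))
  [10] ¬x0 ∧ (T ∧ (F ∨ (F ∧ F)))
  [11] ¬x0 ∧ (F ∨ (F ∧ F))
  [12] ¬x0 ∧ (F ∧ F)
  [13] ¬x0 ∧ F
  [14] F

Answer: normal form = F  (in 14 steps)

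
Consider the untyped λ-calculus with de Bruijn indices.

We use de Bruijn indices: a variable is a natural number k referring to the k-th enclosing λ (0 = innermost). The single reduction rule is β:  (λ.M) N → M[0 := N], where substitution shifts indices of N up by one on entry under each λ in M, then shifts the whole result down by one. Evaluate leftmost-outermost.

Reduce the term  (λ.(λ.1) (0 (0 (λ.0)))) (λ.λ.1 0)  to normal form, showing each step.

Answer: normal form = λ.λ.1 0  (in 2 steps)

Reduction:
  start: (λ.(λ.1) (0 (0 (λ.0)))) (λ.λ.1 0)
  step 1: (λ.λ.λ.1 0) ((λ.λ.1 0) ((λ.λ.1 0) (λ.0)))
  step 2: λ.λ.1 0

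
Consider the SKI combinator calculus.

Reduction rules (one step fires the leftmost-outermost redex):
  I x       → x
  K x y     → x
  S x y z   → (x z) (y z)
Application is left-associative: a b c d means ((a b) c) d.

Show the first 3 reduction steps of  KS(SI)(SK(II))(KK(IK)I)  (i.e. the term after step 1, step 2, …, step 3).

  start: KS(SI)(SK(II))(KK(IK)I)
  [1] S(SK(II))(KK(IK)I)
  [2] S(SKI)(KK(IK)I)
  [3] S(SKI)(KI)

Answer: after 3 steps: S(SKI)(KI)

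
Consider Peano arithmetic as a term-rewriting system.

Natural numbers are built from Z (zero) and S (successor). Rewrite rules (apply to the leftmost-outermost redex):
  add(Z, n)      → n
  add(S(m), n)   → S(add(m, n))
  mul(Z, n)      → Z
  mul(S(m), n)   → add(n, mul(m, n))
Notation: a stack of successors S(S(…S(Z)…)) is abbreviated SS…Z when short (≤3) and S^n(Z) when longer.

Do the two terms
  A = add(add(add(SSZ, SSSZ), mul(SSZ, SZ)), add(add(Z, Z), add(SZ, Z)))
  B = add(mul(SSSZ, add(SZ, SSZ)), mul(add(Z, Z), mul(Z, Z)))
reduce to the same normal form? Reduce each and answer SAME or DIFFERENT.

Answer: DIFFERENT — A ⇓ S^8(Z), B ⇓ S^9(Z)

Working:
Term A:
  start: add(add(add(SSZ, SSSZ), mul(SSZ, SZ)), add(add(Z, Z), add(SZ, Z)))
  →1  add(add(S(add(SZ, SSSZ)), mul(SSZ, SZ)), add(add(Z, Z), add(SZ, Z)))
  →2  add(S(add(add(SZ, SSSZ), mul(SSZ, SZ))), add(add(Z, Z), add(SZ, Z)))
  →3  S(add(add(add(SZ, SSSZ), mul(SSZ, SZ)), add(add(Z, Z), add(SZ, Z))))
  →4  S(add(add(S(add(Z, SSSZ)), mul(SSZ, SZ)), add(add(Z, Z), add(SZ, Z))))
  →5  S(add(S(add(add(Z, SSSZ), mul(SSZ, SZ))), add(add(Z, Z), add(SZ, Z))))
  →6  S(S(add(add(add(Z, SSSZ), mul(SSZ, SZ)), add(add(Z, Z), add(SZ, Z)))))
  →7  S(S(add(add(SSSZ, mul(SSZ, SZ)), add(add(Z, Z), add(SZ, Z)))))
  →8  S(S(add(S(add(SSZ, mul(SSZ, SZ))), add(add(Z, Z), add(SZ, Z)))))
  →9  S(S(S(add(add(SSZ, mul(SSZ, SZ)), add(add(Z, Z), add(SZ, Z))))))
  →10  S(S(S(add(S(add(SZ, mul(SSZ, SZ))), add(add(Z, Z), add(SZ, Z))))))
  →11  S(S(S(S(add(add(SZ, mul(SSZ, SZ)), add(add(Z, Z), add(SZ, Z)))))))
  →12  S(S(S(S(add(S(add(Z, mul(SSZ, SZ))), add(add(Z, Z), add(SZ, Z)))))))
  →13  S(S(S(S(S(add(add(Z, mul(SSZ, SZ)), add(add(Z, Z), add(SZ, Z))))))))
  →14  S(S(S(S(S(add(mul(SSZ, SZ), add(add(Z, Z), add(SZ, Z))))))))
  →15  S(S(S(S(S(add(add(SZ, mul(SZ, SZ)), add(add(Z, Z), add(SZ, Z))))))))
  →16  S(S(S(S(S(add(S(add(Z, mul(SZ, SZ))), add(add(Z, Z), add(SZ, Z))))))))
  →17  S(S(S(S(S(S(add(add(Z, mul(SZ, SZ)), add(add(Z, Z), add(SZ, Z)))))))))
  →18  S(S(S(S(S(S(add(mul(SZ, SZ), add(add(Z, Z), add(SZ, Z)))))))))
  →19  S(S(S(S(S(S(add(add(SZ, mul(Z, SZ)), add(add(Z, Z), add(SZ, Z)))))))))
  →20  S(S(S(S(S(S(add(S(add(Z, mul(Z, SZ))), add(add(Z, Z), add(SZ, Z)))))))))
  →21  S(S(S(S(S(S(S(add(add(Z, mul(Z, SZ)), add(add(Z, Z), add(SZ, Z))))))))))
  →22  S(S(S(S(S(S(S(add(mul(Z, SZ), add(add(Z, Z), add(SZ, Z))))))))))
  →23  S(S(S(S(S(S(S(add(Z, add(add(Z, Z), add(SZ, Z))))))))))
  →24  S(S(S(S(S(S(S(add(add(Z, Z), add(SZ, Z)))))))))
  →25  S(S(S(S(S(S(S(add(Z, add(SZ, Z)))))))))
  →26  S(S(S(S(S(S(S(add(SZ, Z))))))))
  →27  S(S(S(S(S(S(S(S(add(Z, Z)))))))))
  →28  S^8(Z)

Term B:
  start: add(mul(SSSZ, add(SZ, SSZ)), mul(add(Z, Z), mul(Z, Z)))
  →1  add(add(add(SZ, SSZ), mul(SSZ, add(SZ, SSZ))), mul(add(Z, Z), mul(Z, Z)))
  →2  add(add(S(add(Z, SSZ)), mul(SSZ, add(SZ, SSZ))), mul(add(Z, Z), mul(Z, Z)))
  →3  add(S(add(add(Z, SSZ), mul(SSZ, add(SZ, SSZ)))), mul(add(Z, Z), mul(Z, Z)))
  →4  S(add(add(add(Z, SSZ), mul(SSZ, add(SZ, SSZ))), mul(add(Z, Z), mul(Z, Z))))
  →5  S(add(add(SSZ, mul(SSZ, add(SZ, SSZ))), mul(add(Z, Z), mul(Z, Z))))
  →6  S(add(S(add(SZ, mul(SSZ, add(SZ, SSZ)))), mul(add(Z, Z), mul(Z, Z))))
  →7  S(S(add(add(SZ, mul(SSZ, add(SZ, SSZ))), mul(add(Z, Z), mul(Z, Z)))))
  →8  S(S(add(S(add(Z, mul(SSZ, add(SZ, SSZ)))), mul(add(Z, Z), mul(Z, Z)))))
  →9  S(S(S(add(add(Z, mul(SSZ, add(SZ, SSZ))), mul(add(Z, Z), mul(Z, Z))))))
  →10  S(S(S(add(mul(SSZ, add(SZ, SSZ)), mul(add(Z, Z), mul(Z, Z))))))
  →11  S(S(S(add(add(add(SZ, SSZ), mul(SZ, add(SZ, SSZ))), mul(add(Z, Z), mul(Z, Z))))))
  →12  S(S(S(add(add(S(add(Z, SSZ)), mul(SZ, add(SZ, SSZ))), mul(add(Z, Z), mul(Z, Z))))))
  →13  S(S(S(add(S(add(add(Z, SSZ), mul(SZ, add(SZ, SSZ)))), mul(add(Z, Z), mul(Z, Z))))))
  →14  S(S(S(S(add(add(add(Z, SSZ), mul(SZ, add(SZ, SSZ))), mul(add(Z, Z), mul(Z, Z)))))))
  →15  S(S(S(S(add(add(SSZ, mul(SZ, add(SZ, SSZ))), mul(add(Z, Z), mul(Z, Z)))))))
  →16  S(S(S(S(add(S(add(SZ, mul(SZ, add(SZ, SSZ)))), mul(add(Z, Z), mul(Z, Z)))))))
  →17  S(S(S(S(S(add(add(SZ, mul(SZ, add(SZ, SSZ))), mul(add(Z, Z), mul(Z, Z))))))))
  →18  S(S(S(S(S(add(S(add(Z, mul(SZ, add(SZ, SSZ)))), mul(add(Z, Z), mul(Z, Z))))))))
  →19  S(S(S(S(S(S(add(add(Z, mul(SZ, add(SZ, SSZ))), mul(add(Z, Z), mul(Z, Z)))))))))
  →20  S(S(S(S(S(S(add(mul(SZ, add(SZ, SSZ)), mul(add(Z, Z), mul(Z, Z)))))))))
  →21  S(S(S(S(S(S(add(add(add(SZ, SSZ), mul(Z, add(SZ, SSZ))), mul(add(Z, Z), mul(Z, Z)))))))))
  →22  S(S(S(S(S(S(add(add(S(add(Z, SSZ)), mul(Z, add(SZ, SSZ))), mul(add(Z, Z), mul(Z, Z)))))))))
  →23  S(S(S(S(S(S(add(S(add(add(Z, SSZ), mul(Z, add(SZ, SSZ)))), mul(add(Z, Z), mul(Z, Z)))))))))
  →24  S(S(S(S(S(S(S(add(add(add(Z, SSZ), mul(Z, add(SZ, SSZ))), mul(add(Z, Z), mul(Z, Z))))))))))
  →25  S(S(S(S(S(S(S(add(add(SSZ, mul(Z, add(SZ, SSZ))), mul(add(Z, Z), mul(Z, Z))))))))))
  →26  S(S(S(S(S(S(S(add(S(add(SZ, mul(Z, add(SZ, SSZ)))), mul(add(Z, Z), mul(Z, Z))))))))))
  →27  S(S(S(S(S(S(S(S(add(add(SZ, mul(Z, add(SZ, SSZ))), mul(add(Z, Z), mul(Z, Z)))))))))))
  →28  S(S(S(S(S(S(S(S(add(S(add(Z, mul(Z, add(SZ, SSZ)))), mul(add(Z, Z), mul(Z, Z)))))))))))
  →29  S(S(S(S(S(S(S(S(S(add(add(Z, mul(Z, add(SZ, SSZ))), mul(add(Z, Z), mul(Z, Z))))))))))))
  →30  S(S(S(S(S(S(S(S(S(add(mul(Z, add(SZ, SSZ)), mul(add(Z, Z), mul(Z, Z))))))))))))
  →31  S(S(S(S(S(S(S(S(S(add(Z, mul(add(Z, Z), mul(Z, Z))))))))))))
  →32  S(S(S(S(S(S(S(S(S(mul(add(Z, Z), mul(Z, Z)))))))))))
  →33  S(S(S(S(S(S(S(S(S(mul(Z, mul(Z, Z)))))))))))
  →34  S^9(Z)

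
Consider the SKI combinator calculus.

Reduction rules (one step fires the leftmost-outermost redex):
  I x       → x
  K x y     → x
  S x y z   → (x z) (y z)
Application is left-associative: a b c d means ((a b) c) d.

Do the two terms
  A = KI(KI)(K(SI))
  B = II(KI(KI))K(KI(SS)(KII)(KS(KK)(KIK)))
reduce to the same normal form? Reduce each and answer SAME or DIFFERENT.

Answer: SAME — A ⇓ K(SI), B ⇓ K(SI)

Reduction:
Term A:
  start: KI(KI)(K(SI))
  [1] I(K(SI))
  [2] K(SI)

Term B:
  start: II(KI(KI))K(KI(SS)(KII)(KS(KK)(KIK)))
  [1] I(KI(KI))K(KI(SS)(KII)(KS(KK)(KIK)))
  [2] KI(KI)K(KI(SS)(KII)(KS(KK)(KIK)))
  [3] IK(KI(SS)(KII)(KS(KK)(KIK)))
  [4] K(KI(SS)(KII)(KS(KK)(KIK)))
  [5] K(I(KII)(KS(KK)(KIK)))
  [6] K(KII(KS(KK)(KIK)))
  [7] K(I(KS(KK)(KIK)))
  [8] K(KS(KK)(KIK))
  [9] K(S(KIK))
  [10] K(SI)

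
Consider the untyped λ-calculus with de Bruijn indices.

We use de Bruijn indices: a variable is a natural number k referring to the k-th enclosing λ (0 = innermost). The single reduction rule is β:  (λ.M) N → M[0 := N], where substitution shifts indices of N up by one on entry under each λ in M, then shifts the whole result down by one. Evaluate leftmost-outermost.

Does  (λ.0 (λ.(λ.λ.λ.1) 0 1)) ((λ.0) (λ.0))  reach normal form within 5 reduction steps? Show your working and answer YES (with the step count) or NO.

Answer: NO — after 5 steps the term is λ.λ.(λ.0) (λ.0), not yet normal

Derivation:
  start: (λ.0 (λ.(λ.λ.λ.1) 0 1)) ((λ.0) (λ.0))
  step 1: (λ.0) (λ.0) (λ.(λ.λ.λ.1) 0 ((λ.0) (λ.0)))
  step 2: (λ.0) (λ.(λ.λ.λ.1) 0 ((λ.0) (λ.0)))
  step 3: λ.(λ.λ.λ.1) 0 ((λ.0) (λ.0))
  step 4: λ.(λ.λ.1) ((λ.0) (λ.0))
  step 5: λ.λ.(λ.0) (λ.0)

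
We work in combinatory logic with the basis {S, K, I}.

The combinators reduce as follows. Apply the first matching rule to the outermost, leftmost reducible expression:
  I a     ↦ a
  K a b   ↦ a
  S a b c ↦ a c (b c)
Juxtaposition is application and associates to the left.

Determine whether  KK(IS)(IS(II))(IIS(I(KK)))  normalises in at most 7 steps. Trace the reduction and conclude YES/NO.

Answer: YES — reaches normal form SI in 4 ≤ 7 steps

Derivation:
  start: KK(IS)(IS(II))(IIS(I(KK)))
  step 1: K(IS(II))(IIS(I(KK)))
  step 2: IS(II)
  step 3: S(II)
  step 4: SI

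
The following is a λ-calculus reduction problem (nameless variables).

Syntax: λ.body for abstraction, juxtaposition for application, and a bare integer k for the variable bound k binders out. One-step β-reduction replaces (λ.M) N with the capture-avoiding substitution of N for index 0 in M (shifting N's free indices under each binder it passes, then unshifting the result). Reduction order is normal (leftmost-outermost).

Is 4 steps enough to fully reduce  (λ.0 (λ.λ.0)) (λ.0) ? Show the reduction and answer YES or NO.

  start: (λ.0 (λ.λ.0)) (λ.0)
  step 1: (λ.0) (λ.λ.0)
  step 2: λ.λ.0

Answer: YES — reaches normal form λ.λ.0 in 2 ≤ 4 steps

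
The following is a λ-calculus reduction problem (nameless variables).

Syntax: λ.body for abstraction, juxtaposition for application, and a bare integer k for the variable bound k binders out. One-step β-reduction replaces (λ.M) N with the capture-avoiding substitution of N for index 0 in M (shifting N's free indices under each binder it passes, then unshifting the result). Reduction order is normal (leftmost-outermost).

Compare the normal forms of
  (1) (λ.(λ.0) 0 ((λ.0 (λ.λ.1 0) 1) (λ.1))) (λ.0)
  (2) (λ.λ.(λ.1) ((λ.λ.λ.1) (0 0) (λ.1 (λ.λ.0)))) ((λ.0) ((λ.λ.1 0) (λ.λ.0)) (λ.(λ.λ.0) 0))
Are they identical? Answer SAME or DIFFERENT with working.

Term A:
  start: (λ.(λ.0) 0 ((λ.0 (λ.λ.1 0) 1) (λ.1))) (λ.0)
  step 1: (λ.0) (λ.0) ((λ.0 (λ.λ.1 0) (λ.0)) (λ.λ.0))
  step 2: (λ.0) ((λ.0 (λ.λ.1 0) (λ.0)) (λ.λ.0))
  step 3: (λ.0 (λ.λ.1 0) (λ.0)) (λ.λ.0)
  step 4: (λ.λ.0) (λ.λ.1 0) (λ.0)
  step 5: (λ.0) (λ.0)
  step 6: λ.0

Term B:
  start: (λ.λ.(λ.1) ((λ.λ.λ.1) (0 0) (λ.1 (λ.λ.0)))) ((λ.0) ((λ.λ.1 0) (λ.λ.0)) (λ.(λ.λ.0) 0))
  step 1: λ.(λ.1) ((λ.λ.λ.1) (0 0) (λ.1 (λ.λ.0)))
  step 2: λ.0

Answer: SAME — A ⇓ λ.0, B ⇓ λ.0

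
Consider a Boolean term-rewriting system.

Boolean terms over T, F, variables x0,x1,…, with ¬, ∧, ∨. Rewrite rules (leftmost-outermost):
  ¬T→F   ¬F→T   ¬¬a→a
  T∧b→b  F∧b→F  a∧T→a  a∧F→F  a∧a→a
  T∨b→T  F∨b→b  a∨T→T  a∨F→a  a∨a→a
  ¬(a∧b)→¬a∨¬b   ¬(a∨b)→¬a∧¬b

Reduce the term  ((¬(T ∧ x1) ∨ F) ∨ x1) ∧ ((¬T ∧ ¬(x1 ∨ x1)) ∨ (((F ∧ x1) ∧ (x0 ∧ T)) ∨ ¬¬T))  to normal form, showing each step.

  start: ((¬(T ∧ x1) ∨ F) ∨ x1) ∧ ((¬T ∧ ¬(x1 ∨ x1)) ∨ (((F ∧ x1) ∧ (x0 ∧ T)) ∨ ¬¬T))
  [1] (¬(T ∧ x1) ∨ x1) ∧ ((¬T ∧ ¬(x1 ∨ x1)) ∨ (((F ∧ x1) ∧ (x0 ∧ T)) ∨ ¬¬T))
  [2] ((¬T ∨ ¬x1) ∨ x1) ∧ ((¬T ∧ ¬(x1 ∨ x1)) ∨ (((F ∧ x1) ∧ (x0 ∧ T)) ∨ ¬¬T))
  [3] ((F ∨ ¬x1) ∨ x1) ∧ ((¬T ∧ ¬(x1 ∨ x1)) ∨ (((F ∧ x1) ∧ (x0 ∧ T)) ∨ ¬¬T))
  [4] (¬x1 ∨ x1) ∧ ((¬T ∧ ¬(x1 ∨ x1)) ∨ (((F ∧ x1) ∧ (x0 ∧ T)) ∨ ¬¬T))
  [5] (¬x1 ∨ x1) ∧ ((F ∧ ¬(x1 ∨ x1)) ∨ (((F ∧ x1) ∧ (x0 ∧ T)) ∨ ¬¬T))
  [6] (¬x1 ∨ x1) ∧ (F ∨ (((F ∧ x1) ∧ (x0 ∧ T)) ∨ ¬¬T))
  [7] (¬x1 ∨ x1) ∧ (((F ∧ x1) ∧ (x0 ∧ T)) ∨ ¬¬T)
  [8] (¬x1 ∨ x1) ∧ ((F ∧ (x0 ∧ T)) ∨ ¬¬T)
  [9] (¬x1 ∨ x1) ∧ (F ∨ ¬¬T)
  [10] (¬x1 ∨ x1) ∧ ¬¬T
  [11] (¬x1 ∨ x1) ∧ T
  [12] ¬x1 ∨ x1

Answer: normal form = ¬x1 ∨ x1  (in 12 steps)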